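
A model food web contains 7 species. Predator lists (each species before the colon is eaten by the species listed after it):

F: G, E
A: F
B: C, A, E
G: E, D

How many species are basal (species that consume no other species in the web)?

1

Basal species (no prey listed): B.
Count: 1.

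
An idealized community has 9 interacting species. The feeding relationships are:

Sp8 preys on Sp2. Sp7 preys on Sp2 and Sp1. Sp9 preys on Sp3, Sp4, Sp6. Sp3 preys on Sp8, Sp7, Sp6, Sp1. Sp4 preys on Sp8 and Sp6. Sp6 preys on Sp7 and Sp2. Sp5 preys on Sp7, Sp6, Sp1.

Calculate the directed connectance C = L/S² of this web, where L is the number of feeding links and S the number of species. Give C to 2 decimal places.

The web has S = 9 species and L = 17 feeding links.
C = L / S² = 17 / 81 = 0.2099 ≈ 0.21.

C = 0.21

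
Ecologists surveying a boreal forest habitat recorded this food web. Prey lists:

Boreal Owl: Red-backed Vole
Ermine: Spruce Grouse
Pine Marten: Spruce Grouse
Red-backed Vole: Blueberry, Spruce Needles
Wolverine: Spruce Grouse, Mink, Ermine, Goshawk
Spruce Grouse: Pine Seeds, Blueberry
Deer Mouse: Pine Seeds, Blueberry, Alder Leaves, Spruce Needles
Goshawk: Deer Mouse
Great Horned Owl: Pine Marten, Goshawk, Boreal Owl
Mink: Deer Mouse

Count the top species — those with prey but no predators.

2

Top species (has prey, but nothing eats it): Wolverine, Great Horned Owl.
Count: 2.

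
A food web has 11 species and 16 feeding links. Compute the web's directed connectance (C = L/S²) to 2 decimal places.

The web has S = 11 species and L = 16 feeding links.
C = L / S² = 16 / 121 = 0.1322 ≈ 0.13.

C = 0.13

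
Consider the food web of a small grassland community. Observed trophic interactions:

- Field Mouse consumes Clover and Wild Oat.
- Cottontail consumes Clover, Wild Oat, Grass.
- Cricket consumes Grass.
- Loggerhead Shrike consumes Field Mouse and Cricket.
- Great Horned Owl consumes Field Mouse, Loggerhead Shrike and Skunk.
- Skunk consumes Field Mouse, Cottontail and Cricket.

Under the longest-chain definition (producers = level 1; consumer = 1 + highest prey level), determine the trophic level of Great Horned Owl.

Trophic level 4

Clover is a producer → level 1.
Field Mouse eats Clover (level 1); other prey at levels: Wild Oat 1 → level 2.
Loggerhead Shrike eats Field Mouse (level 2); other prey at levels: Cricket 2 → level 3.
Great Horned Owl eats Loggerhead Shrike (level 3); other prey at levels: Field Mouse 2, Skunk 3 → level 4.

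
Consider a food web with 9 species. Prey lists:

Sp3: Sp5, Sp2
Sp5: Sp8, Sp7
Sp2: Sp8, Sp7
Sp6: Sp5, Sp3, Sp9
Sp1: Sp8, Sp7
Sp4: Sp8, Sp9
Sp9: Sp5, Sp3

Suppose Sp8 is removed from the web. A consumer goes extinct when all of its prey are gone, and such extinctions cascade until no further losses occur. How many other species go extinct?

Remove Sp8.
Every predator of it retains at least one other prey: Sp1 still has Sp7; Sp5 still has Sp7; Sp2 still has Sp7; Sp4 still has Sp9.
No consumer loses all prey, so no secondary extinctions occur.

0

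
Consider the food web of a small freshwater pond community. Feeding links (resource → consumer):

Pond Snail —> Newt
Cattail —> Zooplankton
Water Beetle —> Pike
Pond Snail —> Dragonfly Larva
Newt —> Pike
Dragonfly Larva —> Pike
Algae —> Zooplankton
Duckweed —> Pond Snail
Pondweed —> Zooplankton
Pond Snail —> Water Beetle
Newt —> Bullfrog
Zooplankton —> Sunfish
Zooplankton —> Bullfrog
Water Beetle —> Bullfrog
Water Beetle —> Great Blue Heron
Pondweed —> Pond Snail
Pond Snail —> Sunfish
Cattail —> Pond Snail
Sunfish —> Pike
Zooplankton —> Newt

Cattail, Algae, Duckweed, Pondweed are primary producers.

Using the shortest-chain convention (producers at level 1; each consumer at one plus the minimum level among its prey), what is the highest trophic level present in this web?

Producers (level 1): Cattail, Algae, Duckweed, Pondweed.
Following each consumer down to its lowest-level prey: Cattail → Pond Snail → Water Beetle → Great Blue Heron (levels 1 through 4).
All prey of Great Blue Heron (Water Beetle 3) are at level 3 or above, so Great Blue Heron is at level 1 + 3 = 4.
Every consumer has at least one prey at level 3 or below, so none exceeds level 4.

4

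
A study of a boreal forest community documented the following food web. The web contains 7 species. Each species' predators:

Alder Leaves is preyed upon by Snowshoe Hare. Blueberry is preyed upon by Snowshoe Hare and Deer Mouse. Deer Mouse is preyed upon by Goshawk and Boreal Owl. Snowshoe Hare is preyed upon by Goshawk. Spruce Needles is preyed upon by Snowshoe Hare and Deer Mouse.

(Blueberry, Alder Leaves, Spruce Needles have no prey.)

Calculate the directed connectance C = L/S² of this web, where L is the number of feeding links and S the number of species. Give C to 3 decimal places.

The web has S = 7 species and L = 8 feeding links.
C = L / S² = 8 / 49 = 0.1633 ≈ 0.163.

C = 0.163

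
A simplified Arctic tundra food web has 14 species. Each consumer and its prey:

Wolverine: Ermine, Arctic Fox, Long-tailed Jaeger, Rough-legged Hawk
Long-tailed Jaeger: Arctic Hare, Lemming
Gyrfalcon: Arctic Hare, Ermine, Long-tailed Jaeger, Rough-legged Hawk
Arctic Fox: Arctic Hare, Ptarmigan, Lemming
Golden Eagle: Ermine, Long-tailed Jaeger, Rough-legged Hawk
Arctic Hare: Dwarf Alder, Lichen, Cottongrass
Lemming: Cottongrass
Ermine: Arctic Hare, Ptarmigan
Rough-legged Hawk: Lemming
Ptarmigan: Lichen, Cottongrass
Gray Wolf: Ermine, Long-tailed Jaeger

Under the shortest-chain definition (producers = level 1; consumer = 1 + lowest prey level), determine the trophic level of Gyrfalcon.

Trophic level 3

Dwarf Alder is a producer → level 1.
Arctic Hare eats Dwarf Alder → level 2.
Gyrfalcon eats Arctic Hare → level 3.
No prey of Gyrfalcon is below level 2, so 3 is the minimum.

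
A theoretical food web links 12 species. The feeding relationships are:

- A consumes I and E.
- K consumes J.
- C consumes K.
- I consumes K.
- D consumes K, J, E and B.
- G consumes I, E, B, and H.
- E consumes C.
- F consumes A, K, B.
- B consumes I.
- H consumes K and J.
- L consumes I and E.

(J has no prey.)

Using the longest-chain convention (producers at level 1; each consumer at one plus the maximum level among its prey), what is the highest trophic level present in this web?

6

Producers (level 1): J.
J → K → C → E → A → F gives F level 6.
No species has a prey at level 6, so no species reaches level 7.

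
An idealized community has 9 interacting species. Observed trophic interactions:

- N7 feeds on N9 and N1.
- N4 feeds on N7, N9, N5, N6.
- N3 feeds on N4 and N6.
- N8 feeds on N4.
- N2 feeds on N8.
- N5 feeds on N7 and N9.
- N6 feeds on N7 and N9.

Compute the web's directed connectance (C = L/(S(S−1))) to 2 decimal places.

C = 0.19

The web has S = 9 species and L = 14 feeding links.
C = L / (S(S−1)) = 14 / 72 = 0.1944 ≈ 0.19.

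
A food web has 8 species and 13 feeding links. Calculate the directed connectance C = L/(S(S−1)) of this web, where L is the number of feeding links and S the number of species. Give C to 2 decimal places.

The web has S = 8 species and L = 13 feeding links.
C = L / (S(S−1)) = 13 / 56 = 0.2321 ≈ 0.23.

C = 0.23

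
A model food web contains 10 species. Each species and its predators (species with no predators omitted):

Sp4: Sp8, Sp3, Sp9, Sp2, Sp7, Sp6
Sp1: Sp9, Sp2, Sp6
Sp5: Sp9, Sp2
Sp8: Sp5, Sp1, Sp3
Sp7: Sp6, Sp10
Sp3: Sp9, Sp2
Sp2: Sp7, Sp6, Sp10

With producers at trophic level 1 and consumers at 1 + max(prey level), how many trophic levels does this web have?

Producers (level 1): Sp4.
Sp4 → Sp8 → Sp5 → Sp2 → Sp7 → Sp10 gives Sp10 level 6.
No species has a prey at level 6, so no species reaches level 7.

6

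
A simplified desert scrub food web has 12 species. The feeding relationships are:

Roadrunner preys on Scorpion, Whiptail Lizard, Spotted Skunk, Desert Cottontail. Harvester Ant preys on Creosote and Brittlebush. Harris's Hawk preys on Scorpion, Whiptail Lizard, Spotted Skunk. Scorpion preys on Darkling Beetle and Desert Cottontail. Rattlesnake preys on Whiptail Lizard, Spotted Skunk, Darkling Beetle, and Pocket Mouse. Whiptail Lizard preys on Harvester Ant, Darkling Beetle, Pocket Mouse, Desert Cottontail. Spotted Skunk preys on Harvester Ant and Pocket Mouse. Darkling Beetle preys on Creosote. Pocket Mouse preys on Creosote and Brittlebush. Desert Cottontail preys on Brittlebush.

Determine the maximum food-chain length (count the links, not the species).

One longest chain: Brittlebush → Desert Cottontail → Scorpion → Harris's Hawk.
It has 4 species and 3 links.

3 links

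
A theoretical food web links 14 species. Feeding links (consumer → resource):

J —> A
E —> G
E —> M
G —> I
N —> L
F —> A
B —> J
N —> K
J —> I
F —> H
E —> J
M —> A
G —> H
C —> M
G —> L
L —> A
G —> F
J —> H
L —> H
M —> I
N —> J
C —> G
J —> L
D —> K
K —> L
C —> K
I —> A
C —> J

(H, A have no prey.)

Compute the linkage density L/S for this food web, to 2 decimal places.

L/S = 2.00

There are L = 28 links among S = 14 species.
L/S = 28/14 = 2.0000 ≈ 2.00.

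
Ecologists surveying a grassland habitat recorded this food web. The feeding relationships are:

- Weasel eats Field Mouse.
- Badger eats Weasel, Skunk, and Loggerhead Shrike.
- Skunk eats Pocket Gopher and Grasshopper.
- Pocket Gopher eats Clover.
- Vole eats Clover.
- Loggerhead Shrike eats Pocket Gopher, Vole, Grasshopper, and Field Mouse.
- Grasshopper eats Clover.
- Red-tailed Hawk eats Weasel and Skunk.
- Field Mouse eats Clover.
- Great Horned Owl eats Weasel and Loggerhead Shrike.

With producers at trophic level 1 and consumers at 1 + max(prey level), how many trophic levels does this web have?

4

Producers (level 1): Clover.
Clover → Grasshopper → Skunk → Badger gives Badger level 4.
No species has a prey at level 4, so no species reaches level 5.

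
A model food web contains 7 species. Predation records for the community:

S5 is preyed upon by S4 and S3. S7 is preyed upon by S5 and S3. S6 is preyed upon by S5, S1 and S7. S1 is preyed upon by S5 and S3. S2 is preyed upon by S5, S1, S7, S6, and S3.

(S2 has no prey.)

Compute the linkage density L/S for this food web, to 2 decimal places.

L/S = 2.00

There are L = 14 links among S = 7 species.
L/S = 14/7 = 2.0000 ≈ 2.00.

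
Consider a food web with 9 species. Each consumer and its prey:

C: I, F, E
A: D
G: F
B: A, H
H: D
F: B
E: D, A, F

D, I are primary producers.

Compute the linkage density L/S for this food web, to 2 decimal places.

L/S = 1.33

There are L = 12 links among S = 9 species.
L/S = 12/9 = 1.3333 ≈ 1.33.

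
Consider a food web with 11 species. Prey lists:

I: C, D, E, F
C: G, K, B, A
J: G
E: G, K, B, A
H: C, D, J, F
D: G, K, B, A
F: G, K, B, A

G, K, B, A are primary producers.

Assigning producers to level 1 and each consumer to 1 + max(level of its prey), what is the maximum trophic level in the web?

3

Producers (level 1): G, K, B, A.
G → F → H gives H level 3.
No species has a prey at level 3, so no species reaches level 4.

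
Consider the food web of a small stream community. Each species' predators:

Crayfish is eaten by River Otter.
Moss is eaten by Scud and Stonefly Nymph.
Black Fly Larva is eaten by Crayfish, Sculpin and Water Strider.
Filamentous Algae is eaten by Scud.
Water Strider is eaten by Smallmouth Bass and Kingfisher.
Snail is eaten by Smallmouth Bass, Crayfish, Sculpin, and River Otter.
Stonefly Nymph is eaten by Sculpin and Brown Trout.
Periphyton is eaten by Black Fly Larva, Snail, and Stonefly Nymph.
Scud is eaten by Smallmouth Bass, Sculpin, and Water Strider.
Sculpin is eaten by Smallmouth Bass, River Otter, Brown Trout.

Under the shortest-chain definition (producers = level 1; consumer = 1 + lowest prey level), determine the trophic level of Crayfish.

Periphyton is a producer → level 1.
Black Fly Larva eats Periphyton → level 2.
Crayfish eats Black Fly Larva → level 3.
No prey of Crayfish is below level 2, so 3 is the minimum.

Trophic level 3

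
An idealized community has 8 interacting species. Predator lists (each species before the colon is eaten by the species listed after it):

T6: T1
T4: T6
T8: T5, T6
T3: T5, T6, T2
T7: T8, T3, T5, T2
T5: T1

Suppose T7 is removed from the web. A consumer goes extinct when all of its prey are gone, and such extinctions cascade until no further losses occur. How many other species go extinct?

Remove T7.
Round 1: T8 (all prey gone), T3 (all prey gone) → extinct.
Round 2: T5 (all prey gone), T2 (all prey gone) → extinct.
No further losses. Total secondary extinctions: 4.

4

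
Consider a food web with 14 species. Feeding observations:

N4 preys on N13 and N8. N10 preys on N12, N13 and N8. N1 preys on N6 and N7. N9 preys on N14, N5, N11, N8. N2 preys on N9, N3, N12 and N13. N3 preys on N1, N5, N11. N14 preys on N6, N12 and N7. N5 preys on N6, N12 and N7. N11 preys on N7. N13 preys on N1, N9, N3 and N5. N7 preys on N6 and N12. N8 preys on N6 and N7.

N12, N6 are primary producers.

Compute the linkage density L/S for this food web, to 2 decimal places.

There are L = 33 links among S = 14 species.
L/S = 33/14 = 2.3571 ≈ 2.36.

L/S = 2.36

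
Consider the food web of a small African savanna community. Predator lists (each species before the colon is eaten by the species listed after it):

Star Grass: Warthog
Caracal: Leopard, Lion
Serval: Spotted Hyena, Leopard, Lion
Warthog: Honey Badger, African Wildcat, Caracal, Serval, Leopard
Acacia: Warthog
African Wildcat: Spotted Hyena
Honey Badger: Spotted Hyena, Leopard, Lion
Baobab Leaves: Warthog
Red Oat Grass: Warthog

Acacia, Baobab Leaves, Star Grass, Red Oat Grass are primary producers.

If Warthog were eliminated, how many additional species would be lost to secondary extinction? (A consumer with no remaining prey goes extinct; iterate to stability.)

7

Remove Warthog.
Round 1: Honey Badger (all prey gone), African Wildcat (all prey gone), Caracal (all prey gone), Serval (all prey gone) → extinct.
Round 2: Spotted Hyena (all prey gone), Leopard (all prey gone), Lion (all prey gone) → extinct.
No further losses. Total secondary extinctions: 7.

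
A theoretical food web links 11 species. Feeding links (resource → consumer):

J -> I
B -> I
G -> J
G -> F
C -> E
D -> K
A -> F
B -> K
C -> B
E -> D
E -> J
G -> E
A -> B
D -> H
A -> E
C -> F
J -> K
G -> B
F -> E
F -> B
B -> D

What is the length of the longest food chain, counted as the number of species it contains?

One longest chain: A → F → E → J → K.
It has 5 species and 4 links.

5 species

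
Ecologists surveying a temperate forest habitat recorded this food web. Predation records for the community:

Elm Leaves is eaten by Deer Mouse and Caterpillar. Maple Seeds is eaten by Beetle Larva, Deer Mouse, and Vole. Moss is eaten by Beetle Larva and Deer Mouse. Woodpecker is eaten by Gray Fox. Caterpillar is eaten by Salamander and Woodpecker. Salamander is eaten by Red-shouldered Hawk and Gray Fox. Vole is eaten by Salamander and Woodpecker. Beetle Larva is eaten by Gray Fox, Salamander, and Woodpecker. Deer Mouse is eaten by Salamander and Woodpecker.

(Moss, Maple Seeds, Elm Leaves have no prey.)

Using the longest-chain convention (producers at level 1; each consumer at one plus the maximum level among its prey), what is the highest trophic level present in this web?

Producers (level 1): Moss, Maple Seeds, Elm Leaves.
Elm Leaves → Caterpillar → Woodpecker → Gray Fox gives Gray Fox level 4.
No species has a prey at level 4, so no species reaches level 5.

4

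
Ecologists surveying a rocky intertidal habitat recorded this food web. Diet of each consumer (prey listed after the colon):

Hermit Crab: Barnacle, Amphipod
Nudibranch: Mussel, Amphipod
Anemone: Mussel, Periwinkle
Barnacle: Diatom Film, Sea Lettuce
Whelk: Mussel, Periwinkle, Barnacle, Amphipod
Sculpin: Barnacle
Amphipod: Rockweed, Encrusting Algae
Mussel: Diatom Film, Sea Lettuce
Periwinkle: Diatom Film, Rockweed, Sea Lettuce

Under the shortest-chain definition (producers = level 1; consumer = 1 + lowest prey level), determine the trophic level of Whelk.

Diatom Film is a producer → level 1.
Mussel eats Diatom Film → level 2.
Whelk eats Mussel → level 3.
No prey of Whelk is below level 2, so 3 is the minimum.

Trophic level 3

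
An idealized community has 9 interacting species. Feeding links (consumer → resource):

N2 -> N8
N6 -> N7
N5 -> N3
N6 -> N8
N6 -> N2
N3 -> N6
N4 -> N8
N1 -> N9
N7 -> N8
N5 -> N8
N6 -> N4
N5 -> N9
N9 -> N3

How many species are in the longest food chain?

One longest chain: N8 → N2 → N6 → N3 → N9 → N1.
It has 6 species and 5 links.

6 species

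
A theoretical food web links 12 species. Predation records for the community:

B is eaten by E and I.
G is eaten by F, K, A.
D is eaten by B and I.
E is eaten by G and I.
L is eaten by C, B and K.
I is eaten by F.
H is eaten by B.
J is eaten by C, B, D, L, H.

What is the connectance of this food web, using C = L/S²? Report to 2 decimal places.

The web has S = 12 species and L = 19 feeding links.
C = L / S² = 19 / 144 = 0.1319 ≈ 0.13.

C = 0.13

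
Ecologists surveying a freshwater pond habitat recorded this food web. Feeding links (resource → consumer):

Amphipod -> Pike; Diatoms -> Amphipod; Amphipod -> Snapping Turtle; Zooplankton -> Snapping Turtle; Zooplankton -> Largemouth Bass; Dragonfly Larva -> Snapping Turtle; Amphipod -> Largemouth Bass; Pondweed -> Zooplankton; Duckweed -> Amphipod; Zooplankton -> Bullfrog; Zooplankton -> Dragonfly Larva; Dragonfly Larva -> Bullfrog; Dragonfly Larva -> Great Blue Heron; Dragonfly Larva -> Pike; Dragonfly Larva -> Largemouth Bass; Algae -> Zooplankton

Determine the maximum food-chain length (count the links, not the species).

One longest chain: Pondweed → Zooplankton → Dragonfly Larva → Snapping Turtle.
It has 4 species and 3 links.

3 links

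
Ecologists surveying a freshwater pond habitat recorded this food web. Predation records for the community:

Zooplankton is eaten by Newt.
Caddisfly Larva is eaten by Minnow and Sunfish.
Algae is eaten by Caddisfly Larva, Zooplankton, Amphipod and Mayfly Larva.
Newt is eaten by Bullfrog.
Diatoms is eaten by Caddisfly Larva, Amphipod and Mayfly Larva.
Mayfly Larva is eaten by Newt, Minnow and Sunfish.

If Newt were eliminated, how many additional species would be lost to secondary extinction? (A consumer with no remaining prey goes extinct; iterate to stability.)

1

Remove Newt.
Round 1: Bullfrog (all prey gone) → extinct.
No further losses. Total secondary extinctions: 1.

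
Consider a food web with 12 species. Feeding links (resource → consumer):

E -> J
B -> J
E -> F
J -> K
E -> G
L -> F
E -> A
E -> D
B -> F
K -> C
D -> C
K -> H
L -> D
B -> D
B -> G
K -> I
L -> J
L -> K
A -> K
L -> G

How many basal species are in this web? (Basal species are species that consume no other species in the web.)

3

Basal species (no prey listed): E, B, L.
Count: 3.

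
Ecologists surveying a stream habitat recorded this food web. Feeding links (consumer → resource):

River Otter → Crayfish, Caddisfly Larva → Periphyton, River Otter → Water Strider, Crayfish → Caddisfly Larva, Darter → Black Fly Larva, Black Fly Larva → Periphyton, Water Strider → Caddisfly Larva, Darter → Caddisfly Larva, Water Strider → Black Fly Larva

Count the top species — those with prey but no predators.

Top species (has prey, but nothing eats it): Darter, River Otter.
Count: 2.

2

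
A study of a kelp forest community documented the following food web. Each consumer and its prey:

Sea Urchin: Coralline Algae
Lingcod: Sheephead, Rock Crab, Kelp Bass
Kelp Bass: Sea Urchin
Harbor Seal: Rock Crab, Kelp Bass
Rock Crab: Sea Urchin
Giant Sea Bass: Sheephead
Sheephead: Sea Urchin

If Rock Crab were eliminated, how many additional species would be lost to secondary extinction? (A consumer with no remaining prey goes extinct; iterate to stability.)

0

Remove Rock Crab.
Every predator of it retains at least one other prey: Lingcod still has Sheephead, Kelp Bass; Harbor Seal still has Kelp Bass.
No consumer loses all prey, so no secondary extinctions occur.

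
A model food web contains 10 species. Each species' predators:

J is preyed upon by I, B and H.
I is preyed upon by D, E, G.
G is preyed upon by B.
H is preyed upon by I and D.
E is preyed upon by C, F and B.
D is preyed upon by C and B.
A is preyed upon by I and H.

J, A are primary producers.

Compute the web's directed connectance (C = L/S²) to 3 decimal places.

The web has S = 10 species and L = 16 feeding links.
C = L / S² = 16 / 100 = 0.1600 ≈ 0.160.

C = 0.160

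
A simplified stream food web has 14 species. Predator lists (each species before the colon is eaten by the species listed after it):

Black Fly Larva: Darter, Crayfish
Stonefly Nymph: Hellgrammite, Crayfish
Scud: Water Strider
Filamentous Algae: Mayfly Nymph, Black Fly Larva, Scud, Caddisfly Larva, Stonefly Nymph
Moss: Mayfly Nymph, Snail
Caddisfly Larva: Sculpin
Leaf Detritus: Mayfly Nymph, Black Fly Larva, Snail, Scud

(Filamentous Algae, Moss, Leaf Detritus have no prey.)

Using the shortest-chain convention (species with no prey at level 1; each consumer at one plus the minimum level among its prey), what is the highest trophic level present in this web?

3

Basal resources (level 1): Filamentous Algae, Moss, Leaf Detritus.
Following each consumer down to its lowest-level prey: Filamentous Algae → Stonefly Nymph → Hellgrammite (levels 1 through 3).
All prey of Hellgrammite (Stonefly Nymph 2) are at level 2 or above, so Hellgrammite is at level 1 + 2 = 3.
Every consumer has at least one prey at level 2 or below, so none exceeds level 3.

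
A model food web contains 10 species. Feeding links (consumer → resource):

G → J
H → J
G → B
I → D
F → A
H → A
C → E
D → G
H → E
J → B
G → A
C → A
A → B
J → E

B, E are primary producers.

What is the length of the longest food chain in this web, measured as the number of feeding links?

One longest chain: B → J → G → D → I.
It has 5 species and 4 links.

4 links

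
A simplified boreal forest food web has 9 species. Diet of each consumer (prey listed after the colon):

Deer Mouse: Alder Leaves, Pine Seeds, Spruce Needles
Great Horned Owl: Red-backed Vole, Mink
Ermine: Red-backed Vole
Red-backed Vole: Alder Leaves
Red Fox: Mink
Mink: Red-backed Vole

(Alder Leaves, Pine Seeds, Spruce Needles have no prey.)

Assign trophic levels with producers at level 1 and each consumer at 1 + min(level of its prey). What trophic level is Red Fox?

Trophic level 4

Alder Leaves is a producer → level 1.
Red-backed Vole eats Alder Leaves → level 2.
Mink eats Red-backed Vole → level 3.
Red Fox eats Mink → level 4.
No prey of Red Fox is below level 3, so 4 is the minimum.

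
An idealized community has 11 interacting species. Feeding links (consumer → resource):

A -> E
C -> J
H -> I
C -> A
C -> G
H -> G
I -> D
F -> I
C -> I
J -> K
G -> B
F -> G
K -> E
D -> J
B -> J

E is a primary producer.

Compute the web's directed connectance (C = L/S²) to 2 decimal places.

C = 0.12

The web has S = 11 species and L = 15 feeding links.
C = L / S² = 15 / 121 = 0.1240 ≈ 0.12.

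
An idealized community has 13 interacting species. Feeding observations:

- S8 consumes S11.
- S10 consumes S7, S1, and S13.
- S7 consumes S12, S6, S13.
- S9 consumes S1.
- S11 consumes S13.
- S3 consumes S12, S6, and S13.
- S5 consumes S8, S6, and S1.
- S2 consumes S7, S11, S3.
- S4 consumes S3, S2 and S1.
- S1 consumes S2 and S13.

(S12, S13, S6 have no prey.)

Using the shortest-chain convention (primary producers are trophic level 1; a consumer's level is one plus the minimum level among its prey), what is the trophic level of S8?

S13 is a producer → level 1.
S11 eats S13 → level 2.
S8 eats S11 → level 3.
No prey of S8 is below level 2, so 3 is the minimum.

Trophic level 3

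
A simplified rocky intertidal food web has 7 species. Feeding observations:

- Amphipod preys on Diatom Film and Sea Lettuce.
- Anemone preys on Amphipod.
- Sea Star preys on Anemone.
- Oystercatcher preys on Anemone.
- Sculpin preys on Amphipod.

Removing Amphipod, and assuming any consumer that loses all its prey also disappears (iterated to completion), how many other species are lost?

4

Remove Amphipod.
Round 1: Anemone (all prey gone), Sculpin (all prey gone) → extinct.
Round 2: Sea Star (all prey gone), Oystercatcher (all prey gone) → extinct.
No further losses. Total secondary extinctions: 4.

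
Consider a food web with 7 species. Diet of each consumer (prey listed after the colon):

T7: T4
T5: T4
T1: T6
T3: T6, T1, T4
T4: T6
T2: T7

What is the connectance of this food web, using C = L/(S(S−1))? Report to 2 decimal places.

The web has S = 7 species and L = 8 feeding links.
C = L / (S(S−1)) = 8 / 42 = 0.1905 ≈ 0.19.

C = 0.19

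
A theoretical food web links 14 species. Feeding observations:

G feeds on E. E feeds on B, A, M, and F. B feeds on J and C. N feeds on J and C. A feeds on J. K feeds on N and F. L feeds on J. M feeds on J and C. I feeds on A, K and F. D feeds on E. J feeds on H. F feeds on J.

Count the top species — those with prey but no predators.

Top species (has prey, but nothing eats it): L, I, G, D.
Count: 4.

4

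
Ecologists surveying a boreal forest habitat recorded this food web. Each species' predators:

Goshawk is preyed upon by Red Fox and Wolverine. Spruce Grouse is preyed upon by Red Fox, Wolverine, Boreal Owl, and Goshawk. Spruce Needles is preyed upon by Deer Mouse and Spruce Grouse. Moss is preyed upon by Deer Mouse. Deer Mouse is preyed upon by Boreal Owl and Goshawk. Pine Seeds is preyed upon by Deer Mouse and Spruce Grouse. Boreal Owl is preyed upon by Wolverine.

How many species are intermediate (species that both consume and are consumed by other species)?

Intermediate species (has both prey and predators): Spruce Grouse, Deer Mouse, Boreal Owl, Goshawk.
Count: 4.

4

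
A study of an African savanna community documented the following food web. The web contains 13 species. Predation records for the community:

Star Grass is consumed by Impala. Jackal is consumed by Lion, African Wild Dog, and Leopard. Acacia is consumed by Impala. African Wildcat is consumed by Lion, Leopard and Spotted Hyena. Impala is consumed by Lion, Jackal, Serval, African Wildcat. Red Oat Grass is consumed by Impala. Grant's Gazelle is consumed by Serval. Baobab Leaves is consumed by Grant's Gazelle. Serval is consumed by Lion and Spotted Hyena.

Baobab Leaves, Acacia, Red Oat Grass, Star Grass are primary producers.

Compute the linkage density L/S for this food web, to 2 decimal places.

There are L = 17 links among S = 13 species.
L/S = 17/13 = 1.3077 ≈ 1.31.

L/S = 1.31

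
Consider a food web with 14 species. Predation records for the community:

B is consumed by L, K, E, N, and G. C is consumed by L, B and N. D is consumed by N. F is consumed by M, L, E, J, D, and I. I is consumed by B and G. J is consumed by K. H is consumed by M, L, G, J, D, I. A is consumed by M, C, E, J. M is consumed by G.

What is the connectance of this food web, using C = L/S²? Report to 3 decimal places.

The web has S = 14 species and L = 29 feeding links.
C = L / S² = 29 / 196 = 0.1480 ≈ 0.148.

C = 0.148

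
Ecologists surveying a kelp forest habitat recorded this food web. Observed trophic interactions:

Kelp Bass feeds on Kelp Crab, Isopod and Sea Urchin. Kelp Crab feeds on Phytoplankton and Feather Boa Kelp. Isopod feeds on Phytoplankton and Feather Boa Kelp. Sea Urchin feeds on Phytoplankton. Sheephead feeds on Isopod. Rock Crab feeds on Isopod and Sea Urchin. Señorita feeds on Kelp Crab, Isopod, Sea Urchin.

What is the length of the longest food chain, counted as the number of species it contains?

3 species

One longest chain: Feather Boa Kelp → Isopod → Kelp Bass.
It has 3 species and 2 links.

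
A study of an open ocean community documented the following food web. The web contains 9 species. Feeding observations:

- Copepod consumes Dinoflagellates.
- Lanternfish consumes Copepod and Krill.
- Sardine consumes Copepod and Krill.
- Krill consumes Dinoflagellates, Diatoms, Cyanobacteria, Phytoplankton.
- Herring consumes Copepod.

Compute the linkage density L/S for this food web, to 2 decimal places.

L/S = 1.11

There are L = 10 links among S = 9 species.
L/S = 10/9 = 1.1111 ≈ 1.11.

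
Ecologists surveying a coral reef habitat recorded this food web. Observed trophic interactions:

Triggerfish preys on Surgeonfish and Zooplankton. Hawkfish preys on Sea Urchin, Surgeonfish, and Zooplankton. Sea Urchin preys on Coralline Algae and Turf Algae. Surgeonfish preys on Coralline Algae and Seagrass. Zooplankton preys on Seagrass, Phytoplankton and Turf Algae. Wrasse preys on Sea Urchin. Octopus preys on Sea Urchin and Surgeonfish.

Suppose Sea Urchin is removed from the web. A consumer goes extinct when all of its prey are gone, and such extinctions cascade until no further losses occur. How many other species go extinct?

1

Remove Sea Urchin.
Round 1: Wrasse (all prey gone) → extinct.
No further losses. Total secondary extinctions: 1.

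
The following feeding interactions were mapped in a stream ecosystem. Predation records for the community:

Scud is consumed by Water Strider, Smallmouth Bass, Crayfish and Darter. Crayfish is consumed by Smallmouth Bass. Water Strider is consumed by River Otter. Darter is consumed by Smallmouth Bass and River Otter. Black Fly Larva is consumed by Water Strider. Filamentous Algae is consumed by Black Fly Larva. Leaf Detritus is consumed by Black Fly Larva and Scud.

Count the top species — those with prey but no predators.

2

Top species (has prey, but nothing eats it): Smallmouth Bass, River Otter.
Count: 2.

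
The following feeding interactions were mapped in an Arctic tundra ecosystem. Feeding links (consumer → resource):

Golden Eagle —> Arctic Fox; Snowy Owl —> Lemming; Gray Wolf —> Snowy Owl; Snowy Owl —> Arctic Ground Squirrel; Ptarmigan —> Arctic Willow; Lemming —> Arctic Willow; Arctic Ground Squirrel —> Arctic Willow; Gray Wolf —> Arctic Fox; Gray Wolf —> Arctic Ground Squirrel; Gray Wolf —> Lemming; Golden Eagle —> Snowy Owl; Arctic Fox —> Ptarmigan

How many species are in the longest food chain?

One longest chain: Arctic Willow → Ptarmigan → Arctic Fox → Gray Wolf.
It has 4 species and 3 links.

4 species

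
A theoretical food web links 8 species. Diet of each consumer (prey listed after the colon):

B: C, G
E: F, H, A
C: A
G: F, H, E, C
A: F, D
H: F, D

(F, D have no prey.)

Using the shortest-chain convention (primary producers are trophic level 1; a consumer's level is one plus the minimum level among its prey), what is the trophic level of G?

Trophic level 2

F is a producer → level 1.
G eats F → level 2.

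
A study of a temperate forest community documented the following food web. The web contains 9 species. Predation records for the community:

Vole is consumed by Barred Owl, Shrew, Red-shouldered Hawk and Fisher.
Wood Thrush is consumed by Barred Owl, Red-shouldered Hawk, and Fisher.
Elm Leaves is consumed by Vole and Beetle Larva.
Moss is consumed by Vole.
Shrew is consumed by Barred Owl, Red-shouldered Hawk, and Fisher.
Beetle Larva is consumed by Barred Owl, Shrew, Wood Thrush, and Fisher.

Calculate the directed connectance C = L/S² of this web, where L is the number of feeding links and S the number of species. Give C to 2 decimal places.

C = 0.21

The web has S = 9 species and L = 17 feeding links.
C = L / S² = 17 / 81 = 0.2099 ≈ 0.21.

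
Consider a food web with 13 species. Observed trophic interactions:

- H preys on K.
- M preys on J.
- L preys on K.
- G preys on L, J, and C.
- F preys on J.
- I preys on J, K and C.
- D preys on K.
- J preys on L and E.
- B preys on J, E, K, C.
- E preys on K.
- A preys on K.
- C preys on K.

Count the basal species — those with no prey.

Basal species (no prey listed): K.
Count: 1.

1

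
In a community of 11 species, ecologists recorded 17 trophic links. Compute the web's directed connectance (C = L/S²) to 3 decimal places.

C = 0.140

The web has S = 11 species and L = 17 feeding links.
C = L / S² = 17 / 121 = 0.1405 ≈ 0.140.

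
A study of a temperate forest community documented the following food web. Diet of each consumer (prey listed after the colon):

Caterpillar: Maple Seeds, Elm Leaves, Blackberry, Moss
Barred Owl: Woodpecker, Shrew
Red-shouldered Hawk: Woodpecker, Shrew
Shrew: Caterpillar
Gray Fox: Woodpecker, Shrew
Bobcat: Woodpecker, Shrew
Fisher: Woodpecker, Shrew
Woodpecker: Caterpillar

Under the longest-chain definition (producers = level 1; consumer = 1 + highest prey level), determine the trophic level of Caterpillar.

Maple Seeds is a producer → level 1.
Caterpillar eats Maple Seeds (level 1); other prey at levels: Elm Leaves 1, Blackberry 1, Moss 1 → level 2.

Trophic level 2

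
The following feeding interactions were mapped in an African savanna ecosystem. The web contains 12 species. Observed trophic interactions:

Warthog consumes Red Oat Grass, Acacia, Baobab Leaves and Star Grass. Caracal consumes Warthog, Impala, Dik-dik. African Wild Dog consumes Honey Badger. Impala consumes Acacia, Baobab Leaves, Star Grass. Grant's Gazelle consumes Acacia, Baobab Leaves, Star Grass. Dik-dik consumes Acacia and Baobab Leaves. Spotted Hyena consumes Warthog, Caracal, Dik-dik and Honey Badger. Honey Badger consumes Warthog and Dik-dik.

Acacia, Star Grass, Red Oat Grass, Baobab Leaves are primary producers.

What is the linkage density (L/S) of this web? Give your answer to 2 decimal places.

There are L = 22 links among S = 12 species.
L/S = 22/12 = 1.8333 ≈ 1.83.

L/S = 1.83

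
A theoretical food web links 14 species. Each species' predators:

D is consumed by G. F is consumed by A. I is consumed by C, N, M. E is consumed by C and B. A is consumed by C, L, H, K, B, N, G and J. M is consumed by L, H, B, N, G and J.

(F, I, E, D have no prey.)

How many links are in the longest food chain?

One longest chain: F → A → C.
It has 3 species and 2 links.

2 links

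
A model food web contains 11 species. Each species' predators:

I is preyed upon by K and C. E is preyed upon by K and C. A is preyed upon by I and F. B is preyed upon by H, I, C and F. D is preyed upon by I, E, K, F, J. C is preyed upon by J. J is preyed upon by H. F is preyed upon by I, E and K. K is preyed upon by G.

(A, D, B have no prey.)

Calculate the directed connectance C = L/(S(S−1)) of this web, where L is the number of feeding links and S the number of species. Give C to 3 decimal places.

C = 0.191

The web has S = 11 species and L = 21 feeding links.
C = L / (S(S−1)) = 21 / 110 = 0.1909 ≈ 0.191.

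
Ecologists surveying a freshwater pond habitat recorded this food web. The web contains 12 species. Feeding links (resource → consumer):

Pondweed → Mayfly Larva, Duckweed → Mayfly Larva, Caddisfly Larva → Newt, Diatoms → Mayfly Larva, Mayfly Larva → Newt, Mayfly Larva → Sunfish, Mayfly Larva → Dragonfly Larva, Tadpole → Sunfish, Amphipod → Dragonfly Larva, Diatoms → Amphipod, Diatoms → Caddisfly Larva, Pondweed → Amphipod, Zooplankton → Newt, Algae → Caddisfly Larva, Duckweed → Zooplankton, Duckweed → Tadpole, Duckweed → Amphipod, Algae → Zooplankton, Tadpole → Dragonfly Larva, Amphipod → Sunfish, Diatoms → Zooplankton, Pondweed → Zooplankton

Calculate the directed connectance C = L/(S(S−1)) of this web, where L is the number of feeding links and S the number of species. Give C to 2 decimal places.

C = 0.17

The web has S = 12 species and L = 22 feeding links.
C = L / (S(S−1)) = 22 / 132 = 0.1667 ≈ 0.17.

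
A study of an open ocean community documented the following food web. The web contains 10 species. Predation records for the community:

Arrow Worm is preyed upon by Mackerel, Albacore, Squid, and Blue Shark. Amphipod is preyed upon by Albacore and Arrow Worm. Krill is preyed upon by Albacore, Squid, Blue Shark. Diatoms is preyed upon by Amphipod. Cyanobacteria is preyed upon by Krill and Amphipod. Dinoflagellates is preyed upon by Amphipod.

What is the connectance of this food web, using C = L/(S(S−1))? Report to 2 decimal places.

C = 0.14

The web has S = 10 species and L = 13 feeding links.
C = L / (S(S−1)) = 13 / 90 = 0.1444 ≈ 0.14.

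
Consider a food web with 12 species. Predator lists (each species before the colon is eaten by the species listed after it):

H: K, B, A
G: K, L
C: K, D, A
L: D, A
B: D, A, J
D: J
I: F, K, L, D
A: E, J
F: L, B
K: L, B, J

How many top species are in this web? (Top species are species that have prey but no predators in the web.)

2

Top species (has prey, but nothing eats it): E, J.
Count: 2.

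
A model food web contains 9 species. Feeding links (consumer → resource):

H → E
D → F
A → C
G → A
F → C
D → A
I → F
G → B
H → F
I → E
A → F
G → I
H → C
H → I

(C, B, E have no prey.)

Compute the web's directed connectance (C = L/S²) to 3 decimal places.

The web has S = 9 species and L = 14 feeding links.
C = L / S² = 14 / 81 = 0.1728 ≈ 0.173.

C = 0.173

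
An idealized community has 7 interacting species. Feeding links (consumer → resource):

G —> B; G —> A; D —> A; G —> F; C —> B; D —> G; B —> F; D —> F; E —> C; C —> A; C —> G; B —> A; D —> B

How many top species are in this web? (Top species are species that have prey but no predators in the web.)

Top species (has prey, but nothing eats it): D, E.
Count: 2.

2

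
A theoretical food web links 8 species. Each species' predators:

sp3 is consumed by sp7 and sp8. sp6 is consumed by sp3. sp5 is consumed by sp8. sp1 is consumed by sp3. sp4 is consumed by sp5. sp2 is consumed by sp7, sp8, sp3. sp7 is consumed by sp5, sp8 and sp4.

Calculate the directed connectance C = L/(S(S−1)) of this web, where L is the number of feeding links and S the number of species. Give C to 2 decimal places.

C = 0.21

The web has S = 8 species and L = 12 feeding links.
C = L / (S(S−1)) = 12 / 56 = 0.2143 ≈ 0.21.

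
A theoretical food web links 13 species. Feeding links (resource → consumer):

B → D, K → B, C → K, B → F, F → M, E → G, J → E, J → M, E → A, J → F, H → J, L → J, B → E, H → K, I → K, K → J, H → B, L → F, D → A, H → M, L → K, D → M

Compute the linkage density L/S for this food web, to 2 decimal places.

L/S = 1.69

There are L = 22 links among S = 13 species.
L/S = 22/13 = 1.6923 ≈ 1.69.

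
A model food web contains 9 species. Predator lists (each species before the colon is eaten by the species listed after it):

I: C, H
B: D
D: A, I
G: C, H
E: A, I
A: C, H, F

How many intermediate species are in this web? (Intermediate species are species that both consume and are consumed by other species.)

Intermediate species (has both prey and predators): D, A, I.
Count: 3.

3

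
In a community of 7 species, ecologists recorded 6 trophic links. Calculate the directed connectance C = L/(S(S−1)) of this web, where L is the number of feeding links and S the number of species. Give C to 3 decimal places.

The web has S = 7 species and L = 6 feeding links.
C = L / (S(S−1)) = 6 / 42 = 0.1429 ≈ 0.143.

C = 0.143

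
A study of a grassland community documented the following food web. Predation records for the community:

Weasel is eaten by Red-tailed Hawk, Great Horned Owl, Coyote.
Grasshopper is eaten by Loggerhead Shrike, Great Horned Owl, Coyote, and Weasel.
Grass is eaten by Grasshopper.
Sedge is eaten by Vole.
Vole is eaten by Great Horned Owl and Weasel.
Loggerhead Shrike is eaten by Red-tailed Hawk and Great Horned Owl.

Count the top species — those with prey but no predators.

Top species (has prey, but nothing eats it): Great Horned Owl, Red-tailed Hawk, Coyote.
Count: 3.

3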